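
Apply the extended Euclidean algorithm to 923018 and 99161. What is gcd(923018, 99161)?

Apply Euclid's algorithm to 923018 and 99161:
923018 = 9×99161 + 30569
99161 = 3×30569 + 7454
30569 = 4×7454 + 753
7454 = 9×753 + 677
753 = 1×677 + 76
677 = 8×76 + 69
76 = 1×69 + 7
69 = 9×7 + 6
7 = 1×6 + 1
6 = 6×1 + 0
gcd(923018, 99161) = 1.
Working backward:
1 = 7 − 6
1 = −69 + 10·7
1 = 10·76 − 11·69
1 = −11·677 + 98·76
1 = 98·753 − 109·677
1 = −109·7454 + 1079·753
1 = 1079·30569 − 4425·7454
1 = −4425·99161 + 14354·30569
1 = 14354·923018 − 133611·99161
So 1 = (14354)·923018 + (-133611)·99161.

1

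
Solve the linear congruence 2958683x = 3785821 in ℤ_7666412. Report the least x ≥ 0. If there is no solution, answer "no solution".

282199

First find gcd(2958683, 7666412):
7666412 = 2*2958683 + 1749046
2958683 = 1*1749046 + 1209637
1749046 = 1*1209637 + 539409
1209637 = 2*539409 + 130819
539409 = 4*130819 + 16133
130819 = 8*16133 + 1755
16133 = 9*1755 + 338
1755 = 5*338 + 65
338 = 5*65 + 13
65 = 5*13 + 0
gcd = 13 and 13 | 3785821, so solutions exist. Divide through by 13: 227591x ≡ 291217 (mod 589724).
Now find 227591⁻¹ mod 589724:
589724 = 2×227591 + 134542
227591 = 1×134542 + 93049
134542 = 1×93049 + 41493
93049 = 2×41493 + 10063
41493 = 4×10063 + 1241
10063 = 8×1241 + 135
1241 = 9×135 + 26
135 = 5×26 + 5
26 = 5×5 + 1
5 = 5×1 + 0
Back-substitute:
1 = 26 − 5·5
1 = −5·135 + 26·26
1 = 26·1241 − 239·135
1 = −239·10063 + 1938·1241
1 = 1938·41493 − 7991·10063
1 = −7991·93049 + 17920·41493
1 = 17920·134542 − 25911·93049
1 = −25911·227591 + 43831·134542
1 = 43831·589724 − 113573·227591
So 227591·(-113573) ≡ 1 (mod 589724), i.e. 227591⁻¹ ≡ 476151.
Then x ≡ 476151·291217 ≡ 282199 (mod 589724); the smallest non-negative solution is x = 282199.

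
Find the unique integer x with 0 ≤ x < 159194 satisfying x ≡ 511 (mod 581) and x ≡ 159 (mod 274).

100443

Write x = 511 + 581·k. Then 581·k ≡ 159 − 511 ≡ 196 (mod 274).
Need 581⁻¹ mod 274. Extended Euclid on (274, 33):
274 = 8×33 + 10
33 = 3×10 + 3
10 = 3×3 + 1
3 = 3×1 + 0
Back-substitute:
1 = 10 − 3·3
1 = −3·33 + 10·10
1 = 10·274 − 83·33
581⁻¹ ≡ 191 (mod 274), so k ≡ 191·196 ≡ 172 (mod 274).
x = 511 + 581·172 = 100443.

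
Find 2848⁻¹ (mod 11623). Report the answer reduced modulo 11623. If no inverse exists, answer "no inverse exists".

3824

Run Euclid on (11623, 2848):
11623 = 4*2848 + 231
2848 = 12*231 + 76
231 = 3*76 + 3
76 = 25*3 + 1
3 = 3*1 + 0
Since gcd(2848, 11623) = 1, back-substitute to write 1 as a combination:
1 = 76 − 25·3
1 = −25·231 + 76·76
1 = 76·2848 − 937·231
1 = −937·11623 + 3824·2848
So 2848·3824 ≡ 1 (mod 11623).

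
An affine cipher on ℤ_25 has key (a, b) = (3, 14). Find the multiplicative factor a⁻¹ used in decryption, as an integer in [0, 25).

17

gcd(25, 3) by repeated division:
25 = 8×3 + 1
3 = 3×1 + 0
Since gcd(3, 25) = 1, back-substitute to write 1 as a combination:
1 = 25 − 8·3
Thus 3·(-8) ≡ 1 (mod 25); reducing, -8 mod 25 = 17.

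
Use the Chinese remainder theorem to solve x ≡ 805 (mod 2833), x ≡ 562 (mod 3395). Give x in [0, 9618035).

Write x = 805 + 2833·k. Then 2833·k ≡ 562 − 805 ≡ 3152 (mod 3395).
Need 2833⁻¹ mod 3395. Extended Euclid on (3395, 2833):
3395 = 1×2833 + 562
2833 = 5×562 + 23
562 = 24×23 + 10
23 = 2×10 + 3
10 = 3×3 + 1
3 = 3×1 + 0
Back-substitute:
1 = 10 − 3·3
1 = −3·23 + 7·10
1 = 7·562 − 171·23
1 = −171·2833 + 862·562
1 = 862·3395 − 1033·2833
2833⁻¹ ≡ 2362 (mod 3395), so k ≡ 2362·3152 ≡ 3184 (mod 3395).
x = 805 + 2833·3184 = 9021077.

9021077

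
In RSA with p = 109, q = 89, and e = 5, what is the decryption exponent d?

φ(n) = (p−1)(q−1) = 108·88 = 9504.
Need d with 5·d ≡ 1 (mod 9504). Apply the extended Euclidean algorithm:
9504 = 1900·5 + 4
5 = 1·4 + 1
4 = 4·1 + 0
Back-substitute:
1 = 5 − 4
1 = −9504 + 1901·5
So 5·1901 ≡ 1 (mod 9504), hence d = 1901.

1901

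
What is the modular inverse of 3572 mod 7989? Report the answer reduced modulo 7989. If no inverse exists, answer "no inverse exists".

7781

Run Euclid on (7989, 3572):
7989 = 2*3572 + 845
3572 = 4*845 + 192
845 = 4*192 + 77
192 = 2*77 + 38
77 = 2*38 + 1
38 = 38*1 + 0
Since gcd(3572, 7989) = 1, back-substitute to write 1 as a combination:
1 = 77 − 2·38
1 = −2·192 + 5·77
1 = 5·845 − 22·192
1 = −22·3572 + 93·845
1 = 93·7989 − 208·3572
Thus 3572·(-208) ≡ 1 (mod 7989); reducing, -208 mod 7989 = 7781.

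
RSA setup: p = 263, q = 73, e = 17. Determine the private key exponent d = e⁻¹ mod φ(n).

3329

φ(n) = (p−1)(q−1) = 262·72 = 18864.
Need d with 17·d ≡ 1 (mod 18864). Apply the extended Euclidean algorithm:
18864 = 1109×17 + 11
17 = 1×11 + 6
11 = 1×6 + 5
6 = 1×5 + 1
5 = 5×1 + 0
Back-substitute:
1 = 6 − 5
1 = −11 + 2·6
1 = 2·17 − 3·11
1 = −3·18864 + 3329·17
So 17·3329 ≡ 1 (mod 18864), hence d = 3329.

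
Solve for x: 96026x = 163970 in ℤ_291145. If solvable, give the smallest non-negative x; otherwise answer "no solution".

12560

First find gcd(96026, 291145):
291145 = 3×96026 + 3067
96026 = 31×3067 + 949
3067 = 3×949 + 220
949 = 4×220 + 69
220 = 3×69 + 13
69 = 5×13 + 4
13 = 3×4 + 1
4 = 4×1 + 0
gcd = 1, so a unique solution mod 291145 exists.
Back-substitute for the Bézout coefficients:
1 = 13 − 3·4
1 = −3·69 + 16·13
1 = 16·220 − 51·69
1 = −51·949 + 220·220
1 = 220·3067 − 711·949
1 = −711·96026 + 22261·3067
1 = 22261·291145 − 67494·96026
So 96026·(-67494) ≡ 1 (mod 291145), giving 96026⁻¹ ≡ 223651.
x ≡ 96026⁻¹·163970 ≡ 223651·163970 ≡ 12560 (mod 291145).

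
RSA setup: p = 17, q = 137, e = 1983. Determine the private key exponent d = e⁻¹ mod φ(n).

φ(n) = (p−1)(q−1) = 16·136 = 2176.
Need d with 1983·d ≡ 1 (mod 2176). Apply the extended Euclidean algorithm:
2176 = 1*1983 + 193
1983 = 10*193 + 53
193 = 3*53 + 34
53 = 1*34 + 19
34 = 1*19 + 15
19 = 1*15 + 4
15 = 3*4 + 3
4 = 1*3 + 1
3 = 3*1 + 0
Back-substitute:
1 = 4 − 3
1 = −15 + 4·4
1 = 4·19 − 5·15
1 = −5·34 + 9·19
1 = 9·53 − 14·34
1 = −14·193 + 51·53
1 = 51·1983 − 524·193
1 = −524·2176 + 575·1983
So 1983·575 ≡ 1 (mod 2176), hence d = 575.

575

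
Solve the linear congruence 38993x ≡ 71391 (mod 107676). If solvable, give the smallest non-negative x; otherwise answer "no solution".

9051

First find gcd(38993, 107676):
107676 = 2×38993 + 29690
38993 = 1×29690 + 9303
29690 = 3×9303 + 1781
9303 = 5×1781 + 398
1781 = 4×398 + 189
398 = 2×189 + 20
189 = 9×20 + 9
20 = 2×9 + 2
9 = 4×2 + 1
2 = 2×1 + 0
gcd = 1, so a unique solution mod 107676 exists.
Back-substitute for the Bézout coefficients:
1 = 9 − 4·2
1 = −4·20 + 9·9
1 = 9·189 − 85·20
1 = −85·398 + 179·189
1 = 179·1781 − 801·398
1 = −801·9303 + 4184·1781
1 = 4184·29690 − 13353·9303
1 = −13353·38993 + 17537·29690
1 = 17537·107676 − 48427·38993
So 38993·(-48427) ≡ 1 (mod 107676), giving 38993⁻¹ ≡ 59249.
x ≡ 38993⁻¹·71391 ≡ 59249·71391 ≡ 9051 (mod 107676).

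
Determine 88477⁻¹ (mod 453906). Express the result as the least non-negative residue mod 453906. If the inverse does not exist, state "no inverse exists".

gcd(453906, 88477) by repeated division:
453906 = 5*88477 + 11521
88477 = 7*11521 + 7830
11521 = 1*7830 + 3691
7830 = 2*3691 + 448
3691 = 8*448 + 107
448 = 4*107 + 20
107 = 5*20 + 7
20 = 2*7 + 6
7 = 1*6 + 1
6 = 6*1 + 0
gcd = 1, so the inverse exists. Back-substitute:
1 = 7 − 6
1 = −20 + 3·7
1 = 3·107 − 16·20
1 = −16·448 + 67·107
1 = 67·3691 − 552·448
1 = −552·7830 + 1171·3691
1 = 1171·11521 − 1723·7830
1 = −1723·88477 + 13232·11521
1 = 13232·453906 − 67883·88477
Thus 88477·(-67883) ≡ 1 (mod 453906); reducing, -67883 mod 453906 = 386023.

386023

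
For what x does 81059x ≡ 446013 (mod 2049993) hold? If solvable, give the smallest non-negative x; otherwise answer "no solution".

no solution

gcd(81059, 2049993):
2049993 = 25×81059 + 23518
81059 = 3×23518 + 10505
23518 = 2×10505 + 2508
10505 = 4×2508 + 473
2508 = 5×473 + 143
473 = 3×143 + 44
143 = 3×44 + 11
44 = 4×11 + 0
gcd = 11, but 11 ∤ 446013, so the congruence has no solution.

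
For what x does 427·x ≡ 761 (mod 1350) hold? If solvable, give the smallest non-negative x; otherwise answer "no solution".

First find gcd(427, 1350):
1350 = 3×427 + 69
427 = 6×69 + 13
69 = 5×13 + 4
13 = 3×4 + 1
4 = 4×1 + 0
gcd = 1, so a unique solution mod 1350 exists.
Back-substitute for the Bézout coefficients:
1 = 13 − 3·4
1 = −3·69 + 16·13
1 = 16·427 − 99·69
1 = −99·1350 + 313·427
So 427·(313) ≡ 1 (mod 1350), giving 427⁻¹ ≡ 313.
x ≡ 427⁻¹·761 ≡ 313·761 ≡ 593 (mod 1350).

593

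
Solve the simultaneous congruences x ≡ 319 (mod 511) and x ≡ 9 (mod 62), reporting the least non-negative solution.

319

Write x = 319 + 511·k. Then 511·k ≡ 9 − 319 ≡ 0 (mod 62).
Need 511⁻¹ mod 62. Extended Euclid on (62, 15):
62 = 4·15 + 2
15 = 7·2 + 1
2 = 2·1 + 0
Back-substitute:
1 = 15 − 7·2
1 = −7·62 + 29·15
511⁻¹ ≡ 29 (mod 62), so k ≡ 29·0 ≡ 0 (mod 62).
x = 319 + 511·0 = 319.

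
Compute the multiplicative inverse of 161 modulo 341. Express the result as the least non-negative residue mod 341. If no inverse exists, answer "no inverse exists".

305

gcd(341, 161) by repeated division:
341 = 2×161 + 19
161 = 8×19 + 9
19 = 2×9 + 1
9 = 9×1 + 0
The gcd is 1. Working backward:
1 = 19 − 2·9
1 = −2·161 + 17·19
1 = 17·341 − 36·161
Thus 161·(-36) ≡ 1 (mod 341); reducing, -36 mod 341 = 305.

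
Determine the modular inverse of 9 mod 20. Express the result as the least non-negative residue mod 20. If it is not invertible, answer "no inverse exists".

9

Run Euclid on (20, 9):
20 = 2*9 + 2
9 = 4*2 + 1
2 = 2*1 + 0
Since gcd(9, 20) = 1, back-substitute to write 1 as a combination:
1 = 9 − 4·2
1 = −4·20 + 9·9
So 9·9 ≡ 1 (mod 20).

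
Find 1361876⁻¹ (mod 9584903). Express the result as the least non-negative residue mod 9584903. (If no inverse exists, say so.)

5236881

Extended Euclidean algorithm:
9584903 = 7*1361876 + 51771
1361876 = 26*51771 + 15830
51771 = 3*15830 + 4281
15830 = 3*4281 + 2987
4281 = 1*2987 + 1294
2987 = 2*1294 + 399
1294 = 3*399 + 97
399 = 4*97 + 11
97 = 8*11 + 9
11 = 1*9 + 2
9 = 4*2 + 1
2 = 2*1 + 0
The gcd is 1. Working backward:
1 = 9 − 4·2
1 = −4·11 + 5·9
1 = 5·97 − 44·11
1 = −44·399 + 181·97
1 = 181·1294 − 587·399
1 = −587·2987 + 1355·1294
1 = 1355·4281 − 1942·2987
1 = −1942·15830 + 7181·4281
1 = 7181·51771 − 23485·15830
1 = −23485·1361876 + 617791·51771
1 = 617791·9584903 − 4348022·1361876
Hence 1361876⁻¹ ≡ -4348022 ≡ 5236881 (mod 9584903).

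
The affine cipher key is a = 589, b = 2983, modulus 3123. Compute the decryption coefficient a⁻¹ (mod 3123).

Apply the Euclidean algorithm to 3123 and 589:
3123 = 5·589 + 178
589 = 3·178 + 55
178 = 3·55 + 13
55 = 4·13 + 3
13 = 4·3 + 1
3 = 3·1 + 0
Since gcd(589, 3123) = 1, back-substitute to write 1 as a combination:
1 = 13 − 4·3
1 = −4·55 + 17·13
1 = 17·178 − 55·55
1 = −55·589 + 182·178
1 = 182·3123 − 965·589
So 589·(-965) ≡ 1 (mod 3123), and -965 ≡ 2158 (mod 3123).

2158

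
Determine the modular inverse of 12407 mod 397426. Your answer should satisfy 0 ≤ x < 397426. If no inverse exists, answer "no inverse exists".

gcd(397426, 12407) by repeated division:
397426 = 32×12407 + 402
12407 = 30×402 + 347
402 = 1×347 + 55
347 = 6×55 + 17
55 = 3×17 + 4
17 = 4×4 + 1
4 = 4×1 + 0
Since gcd(12407, 397426) = 1, back-substitute to write 1 as a combination:
1 = 17 − 4·4
1 = −4·55 + 13·17
1 = 13·347 − 82·55
1 = −82·402 + 95·347
1 = 95·12407 − 2932·402
1 = −2932·397426 + 93919·12407
So 12407·93919 ≡ 1 (mod 397426).

93919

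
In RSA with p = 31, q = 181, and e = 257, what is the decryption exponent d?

3593

φ(n) = (p−1)(q−1) = 30·180 = 5400.
Need d with 257·d ≡ 1 (mod 5400). Apply the extended Euclidean algorithm:
5400 = 21×257 + 3
257 = 85×3 + 2
3 = 1×2 + 1
2 = 2×1 + 0
Back-substitute:
1 = 3 − 2
1 = −257 + 86·3
1 = 86·5400 − 1807·257
So 257·(-1807) ≡ 1 (mod 5400), hence d ≡ -1807 ≡ 3593 (mod 5400).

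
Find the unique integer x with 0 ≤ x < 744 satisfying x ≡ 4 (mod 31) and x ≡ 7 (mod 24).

Write x = 4 + 31·k. Then 31·k ≡ 7 − 4 ≡ 3 (mod 24).
Need 31⁻¹ mod 24. Extended Euclid on (24, 7):
24 = 3·7 + 3
7 = 2·3 + 1
3 = 3·1 + 0
Back-substitute:
1 = 7 − 2·3
1 = −2·24 + 7·7
31⁻¹ ≡ 7 (mod 24), so k ≡ 7·3 ≡ 21 (mod 24).
x = 4 + 31·21 = 655.

655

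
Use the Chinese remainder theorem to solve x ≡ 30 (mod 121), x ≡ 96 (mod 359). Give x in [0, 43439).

Write x = 30 + 121·k. Then 121·k ≡ 96 − 30 ≡ 66 (mod 359).
Need 121⁻¹ mod 359. Extended Euclid on (359, 121):
359 = 2×121 + 117
121 = 1×117 + 4
117 = 29×4 + 1
4 = 4×1 + 0
Back-substitute:
1 = 117 − 29·4
1 = −29·121 + 30·117
1 = 30·359 − 89·121
121⁻¹ ≡ 270 (mod 359), so k ≡ 270·66 ≡ 229 (mod 359).
x = 30 + 121·229 = 27739.

27739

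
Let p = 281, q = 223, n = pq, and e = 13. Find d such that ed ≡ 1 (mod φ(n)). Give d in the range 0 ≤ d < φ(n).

52597

φ(n) = (p−1)(q−1) = 280·222 = 62160.
Need d with 13·d ≡ 1 (mod 62160). Apply the extended Euclidean algorithm:
62160 = 4781*13 + 7
13 = 1*7 + 6
7 = 1*6 + 1
6 = 6*1 + 0
Back-substitute:
1 = 7 − 6
1 = −13 + 2·7
1 = 2·62160 − 9563·13
So 13·(-9563) ≡ 1 (mod 62160), hence d ≡ -9563 ≡ 52597 (mod 62160).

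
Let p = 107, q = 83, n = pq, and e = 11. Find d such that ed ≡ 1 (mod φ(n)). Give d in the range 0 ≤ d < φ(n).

φ(n) = (p−1)(q−1) = 106·82 = 8692.
Need d with 11·d ≡ 1 (mod 8692). Apply the extended Euclidean algorithm:
8692 = 790×11 + 2
11 = 5×2 + 1
2 = 2×1 + 0
Back-substitute:
1 = 11 − 5·2
1 = −5·8692 + 3951·11
So 11·3951 ≡ 1 (mod 8692), hence d = 3951.

3951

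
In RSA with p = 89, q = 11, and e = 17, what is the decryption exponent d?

673

φ(n) = (p−1)(q−1) = 88·10 = 880.
Need d with 17·d ≡ 1 (mod 880). Apply the extended Euclidean algorithm:
880 = 51×17 + 13
17 = 1×13 + 4
13 = 3×4 + 1
4 = 4×1 + 0
Back-substitute:
1 = 13 − 3·4
1 = −3·17 + 4·13
1 = 4·880 − 207·17
So 17·(-207) ≡ 1 (mod 880), hence d ≡ -207 ≡ 673 (mod 880).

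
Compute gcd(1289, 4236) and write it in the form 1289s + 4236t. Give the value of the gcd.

Euclidean algorithm:
4236 = 3×1289 + 369
1289 = 3×369 + 182
369 = 2×182 + 5
182 = 36×5 + 2
5 = 2×2 + 1
2 = 2×1 + 0
gcd(1289, 4236) = 1.
Express as a combination:
1 = 5 − 2·2
1 = −2·182 + 73·5
1 = 73·369 − 148·182
1 = −148·1289 + 517·369
1 = 517·4236 − 1699·1289
So 1 = (517)·4236 + (-1699)·1289.

1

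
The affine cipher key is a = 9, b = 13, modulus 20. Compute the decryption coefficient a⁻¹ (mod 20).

Run Euclid on (20, 9):
20 = 2×9 + 2
9 = 4×2 + 1
2 = 2×1 + 0
gcd = 1, so the inverse exists. Back-substitute:
1 = 9 − 4·2
1 = −4·20 + 9·9
So 9·9 ≡ 1 (mod 20).

9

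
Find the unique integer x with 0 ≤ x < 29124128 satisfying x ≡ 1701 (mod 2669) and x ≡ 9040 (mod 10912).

Write x = 1701 + 2669·k. Then 2669·k ≡ 9040 − 1701 ≡ 7339 (mod 10912).
Need 2669⁻¹ mod 10912. Extended Euclid on (10912, 2669):
10912 = 4×2669 + 236
2669 = 11×236 + 73
236 = 3×73 + 17
73 = 4×17 + 5
17 = 3×5 + 2
5 = 2×2 + 1
2 = 2×1 + 0
Back-substitute:
1 = 5 − 2·2
1 = −2·17 + 7·5
1 = 7·73 − 30·17
1 = −30·236 + 97·73
1 = 97·2669 − 1097·236
1 = −1097·10912 + 4485·2669
2669⁻¹ ≡ 4485 (mod 10912), so k ≡ 4485·7339 ≡ 4823 (mod 10912).
x = 1701 + 2669·4823 = 12874288.

12874288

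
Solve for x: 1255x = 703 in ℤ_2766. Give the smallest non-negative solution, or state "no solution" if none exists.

1129

First find gcd(1255, 2766):
2766 = 2*1255 + 256
1255 = 4*256 + 231
256 = 1*231 + 25
231 = 9*25 + 6
25 = 4*6 + 1
6 = 6*1 + 0
gcd = 1, so a unique solution mod 2766 exists.
Back-substitute for the Bézout coefficients:
1 = 25 − 4·6
1 = −4·231 + 37·25
1 = 37·256 − 41·231
1 = −41·1255 + 201·256
1 = 201·2766 − 443·1255
So 1255·(-443) ≡ 1 (mod 2766), giving 1255⁻¹ ≡ 2323.
x ≡ 1255⁻¹·703 ≡ 2323·703 ≡ 1129 (mod 2766).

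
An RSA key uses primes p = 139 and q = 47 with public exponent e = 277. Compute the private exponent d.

φ(n) = (p−1)(q−1) = 138·46 = 6348.
Need d with 277·d ≡ 1 (mod 6348). Apply the extended Euclidean algorithm:
6348 = 22*277 + 254
277 = 1*254 + 23
254 = 11*23 + 1
23 = 23*1 + 0
Back-substitute:
1 = 254 − 11·23
1 = −11·277 + 12·254
1 = 12·6348 − 275·277
So 277·(-275) ≡ 1 (mod 6348), hence d ≡ -275 ≡ 6073 (mod 6348).

6073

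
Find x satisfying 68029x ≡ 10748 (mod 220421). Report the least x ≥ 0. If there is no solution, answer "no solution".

First find gcd(68029, 220421):
220421 = 3*68029 + 16334
68029 = 4*16334 + 2693
16334 = 6*2693 + 176
2693 = 15*176 + 53
176 = 3*53 + 17
53 = 3*17 + 2
17 = 8*2 + 1
2 = 2*1 + 0
gcd = 1, so a unique solution mod 220421 exists.
Back-substitute for the Bézout coefficients:
1 = 17 − 8·2
1 = −8·53 + 25·17
1 = 25·176 − 83·53
1 = −83·2693 + 1270·176
1 = 1270·16334 − 7703·2693
1 = −7703·68029 + 32082·16334
1 = 32082·220421 − 103949·68029
So 68029·(-103949) ≡ 1 (mod 220421), giving 68029⁻¹ ≡ 116472.
x ≡ 68029⁻¹·10748 ≡ 116472·10748 ≡ 70197 (mod 220421).

70197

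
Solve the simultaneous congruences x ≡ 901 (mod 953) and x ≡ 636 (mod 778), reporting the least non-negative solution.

Write x = 901 + 953·k. Then 953·k ≡ 636 − 901 ≡ 513 (mod 778).
Need 953⁻¹ mod 778. Extended Euclid on (778, 175):
778 = 4·175 + 78
175 = 2·78 + 19
78 = 4·19 + 2
19 = 9·2 + 1
2 = 2·1 + 0
Back-substitute:
1 = 19 − 9·2
1 = −9·78 + 37·19
1 = 37·175 − 83·78
1 = −83·778 + 369·175
953⁻¹ ≡ 369 (mod 778), so k ≡ 369·513 ≡ 243 (mod 778).
x = 901 + 953·243 = 232480.

232480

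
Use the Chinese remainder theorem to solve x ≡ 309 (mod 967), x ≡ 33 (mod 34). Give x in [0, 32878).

Write x = 309 + 967·k. Then 967·k ≡ 33 − 309 ≡ 30 (mod 34).
Need 967⁻¹ mod 34. Extended Euclid on (34, 15):
34 = 2×15 + 4
15 = 3×4 + 3
4 = 1×3 + 1
3 = 3×1 + 0
Back-substitute:
1 = 4 − 3
1 = −15 + 4·4
1 = 4·34 − 9·15
967⁻¹ ≡ 25 (mod 34), so k ≡ 25·30 ≡ 2 (mod 34).
x = 309 + 967·2 = 2243.

2243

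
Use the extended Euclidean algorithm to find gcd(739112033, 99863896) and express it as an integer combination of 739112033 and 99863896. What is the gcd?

Repeated division:
739112033 = 7×99863896 + 40064761
99863896 = 2×40064761 + 19734374
40064761 = 2×19734374 + 596013
19734374 = 33×596013 + 65945
596013 = 9×65945 + 2508
65945 = 26×2508 + 737
2508 = 3×737 + 297
737 = 2×297 + 143
297 = 2×143 + 11
143 = 13×11 + 0
gcd(739112033, 99863896) = 11.
Working backward:
11 = 297 − 2·143
11 = −2·737 + 5·297
11 = 5·2508 − 17·737
11 = −17·65945 + 447·2508
11 = 447·596013 − 4040·65945
11 = −4040·19734374 + 133767·596013
11 = 133767·40064761 − 271574·19734374
11 = −271574·99863896 + 676915·40064761
11 = 676915·739112033 − 5009979·99863896
So 11 = (676915)·739112033 + (-5009979)·99863896.

11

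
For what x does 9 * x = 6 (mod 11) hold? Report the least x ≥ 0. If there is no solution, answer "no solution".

8

First find gcd(9, 11):
11 = 1·9 + 2
9 = 4·2 + 1
2 = 2·1 + 0
gcd = 1, so a unique solution mod 11 exists.
Back-substitute for the Bézout coefficients:
1 = 9 − 4·2
1 = −4·11 + 5·9
So 9·(5) ≡ 1 (mod 11), giving 9⁻¹ ≡ 5.
x ≡ 9⁻¹·6 ≡ 5·6 ≡ 8 (mod 11).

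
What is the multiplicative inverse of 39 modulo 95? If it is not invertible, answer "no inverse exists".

39

Apply the Euclidean algorithm to 95 and 39:
95 = 2·39 + 17
39 = 2·17 + 5
17 = 3·5 + 2
5 = 2·2 + 1
2 = 2·1 + 0
The gcd is 1. Working backward:
1 = 5 − 2·2
1 = −2·17 + 7·5
1 = 7·39 − 16·17
1 = −16·95 + 39·39
So 39·39 ≡ 1 (mod 95).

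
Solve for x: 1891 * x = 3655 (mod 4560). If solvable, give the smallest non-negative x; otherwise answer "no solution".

2845

First find gcd(1891, 4560):
4560 = 2×1891 + 778
1891 = 2×778 + 335
778 = 2×335 + 108
335 = 3×108 + 11
108 = 9×11 + 9
11 = 1×9 + 2
9 = 4×2 + 1
2 = 2×1 + 0
gcd = 1, so a unique solution mod 4560 exists.
Back-substitute for the Bézout coefficients:
1 = 9 − 4·2
1 = −4·11 + 5·9
1 = 5·108 − 49·11
1 = −49·335 + 152·108
1 = 152·778 − 353·335
1 = −353·1891 + 858·778
1 = 858·4560 − 2069·1891
So 1891·(-2069) ≡ 1 (mod 4560), giving 1891⁻¹ ≡ 2491.
x ≡ 1891⁻¹·3655 ≡ 2491·3655 ≡ 2845 (mod 4560).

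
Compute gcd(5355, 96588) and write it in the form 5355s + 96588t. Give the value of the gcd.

9

Euclidean algorithm:
96588 = 18*5355 + 198
5355 = 27*198 + 9
198 = 22*9 + 0
gcd(5355, 96588) = 9.
Back-substituting:
9 = 5355 − 27·198
9 = −27·96588 + 487·5355
So 9 = (-27)·96588 + (487)·5355.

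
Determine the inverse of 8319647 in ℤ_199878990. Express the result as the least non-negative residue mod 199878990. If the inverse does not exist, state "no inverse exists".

Extended Euclidean algorithm:
199878990 = 24*8319647 + 207462
8319647 = 40*207462 + 21167
207462 = 9*21167 + 16959
21167 = 1*16959 + 4208
16959 = 4*4208 + 127
4208 = 33*127 + 17
127 = 7*17 + 8
17 = 2*8 + 1
8 = 8*1 + 0
The gcd is 1. Working backward:
1 = 17 − 2·8
1 = −2·127 + 15·17
1 = 15·4208 − 497·127
1 = −497·16959 + 2003·4208
1 = 2003·21167 − 2500·16959
1 = −2500·207462 + 24503·21167
1 = 24503·8319647 − 982620·207462
1 = −982620·199878990 + 23607383·8319647
So 8319647·23607383 ≡ 1 (mod 199878990).

23607383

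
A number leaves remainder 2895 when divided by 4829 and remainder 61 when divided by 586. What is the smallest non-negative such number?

Write x = 2895 + 4829·k. Then 4829·k ≡ 61 − 2895 ≡ 96 (mod 586).
Need 4829⁻¹ mod 586. Extended Euclid on (586, 141):
586 = 4×141 + 22
141 = 6×22 + 9
22 = 2×9 + 4
9 = 2×4 + 1
4 = 4×1 + 0
Back-substitute:
1 = 9 − 2·4
1 = −2·22 + 5·9
1 = 5·141 − 32·22
1 = −32·586 + 133·141
4829⁻¹ ≡ 133 (mod 586), so k ≡ 133·96 ≡ 462 (mod 586).
x = 2895 + 4829·462 = 2233893.

2233893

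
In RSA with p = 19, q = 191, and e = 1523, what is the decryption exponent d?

φ(n) = (p−1)(q−1) = 18·190 = 3420.
Need d with 1523·d ≡ 1 (mod 3420). Apply the extended Euclidean algorithm:
3420 = 2×1523 + 374
1523 = 4×374 + 27
374 = 13×27 + 23
27 = 1×23 + 4
23 = 5×4 + 3
4 = 1×3 + 1
3 = 3×1 + 0
Back-substitute:
1 = 4 − 3
1 = −23 + 6·4
1 = 6·27 − 7·23
1 = −7·374 + 97·27
1 = 97·1523 − 395·374
1 = −395·3420 + 887·1523
So 1523·887 ≡ 1 (mod 3420), hence d = 887.

887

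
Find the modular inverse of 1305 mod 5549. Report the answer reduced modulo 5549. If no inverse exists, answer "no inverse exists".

5043

gcd(5549, 1305) by repeated division:
5549 = 4*1305 + 329
1305 = 3*329 + 318
329 = 1*318 + 11
318 = 28*11 + 10
11 = 1*10 + 1
10 = 10*1 + 0
Since gcd(1305, 5549) = 1, back-substitute to write 1 as a combination:
1 = 11 − 10
1 = −318 + 29·11
1 = 29·329 − 30·318
1 = −30·1305 + 119·329
1 = 119·5549 − 506·1305
Hence 1305⁻¹ ≡ -506 ≡ 5043 (mod 5549).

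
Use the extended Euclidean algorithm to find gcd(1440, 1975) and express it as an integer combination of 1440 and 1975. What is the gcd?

5

Euclidean algorithm:
1975 = 1*1440 + 535
1440 = 2*535 + 370
535 = 1*370 + 165
370 = 2*165 + 40
165 = 4*40 + 5
40 = 8*5 + 0
gcd(1440, 1975) = 5.
Working backward:
5 = 165 − 4·40
5 = −4·370 + 9·165
5 = 9·535 − 13·370
5 = −13·1440 + 35·535
5 = 35·1975 − 48·1440
So 5 = (35)·1975 + (-48)·1440.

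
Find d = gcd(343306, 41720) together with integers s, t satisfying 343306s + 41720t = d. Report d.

2

Apply Euclid's algorithm to 343306 and 41720:
343306 = 8*41720 + 9546
41720 = 4*9546 + 3536
9546 = 2*3536 + 2474
3536 = 1*2474 + 1062
2474 = 2*1062 + 350
1062 = 3*350 + 12
350 = 29*12 + 2
12 = 6*2 + 0
gcd(343306, 41720) = 2.
Express as a combination:
2 = 350 − 29·12
2 = −29·1062 + 88·350
2 = 88·2474 − 205·1062
2 = −205·3536 + 293·2474
2 = 293·9546 − 791·3536
2 = −791·41720 + 3457·9546
2 = 3457·343306 − 28447·41720
So 2 = (3457)·343306 + (-28447)·41720.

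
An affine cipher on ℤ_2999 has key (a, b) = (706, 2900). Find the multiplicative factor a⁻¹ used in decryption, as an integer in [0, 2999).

2502

Apply the Euclidean algorithm to 2999 and 706:
2999 = 4×706 + 175
706 = 4×175 + 6
175 = 29×6 + 1
6 = 6×1 + 0
The gcd is 1. Working backward:
1 = 175 − 29·6
1 = −29·706 + 117·175
1 = 117·2999 − 497·706
So 706·(-497) ≡ 1 (mod 2999), and -497 ≡ 2502 (mod 2999).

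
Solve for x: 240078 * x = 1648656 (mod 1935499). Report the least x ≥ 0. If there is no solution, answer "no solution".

405991

First find gcd(240078, 1935499):
1935499 = 8*240078 + 14875
240078 = 16*14875 + 2078
14875 = 7*2078 + 329
2078 = 6*329 + 104
329 = 3*104 + 17
104 = 6*17 + 2
17 = 8*2 + 1
2 = 2*1 + 0
gcd = 1, so a unique solution mod 1935499 exists.
Back-substitute for the Bézout coefficients:
1 = 17 − 8·2
1 = −8·104 + 49·17
1 = 49·329 − 155·104
1 = −155·2078 + 979·329
1 = 979·14875 − 7008·2078
1 = −7008·240078 + 113107·14875
1 = 113107·1935499 − 911864·240078
So 240078·(-911864) ≡ 1 (mod 1935499), giving 240078⁻¹ ≡ 1023635.
x ≡ 240078⁻¹·1648656 ≡ 1023635·1648656 ≡ 405991 (mod 1935499).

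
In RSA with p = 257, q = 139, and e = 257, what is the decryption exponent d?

φ(n) = (p−1)(q−1) = 256·138 = 35328.
Need d with 257·d ≡ 1 (mod 35328). Apply the extended Euclidean algorithm:
35328 = 137·257 + 119
257 = 2·119 + 19
119 = 6·19 + 5
19 = 3·5 + 4
5 = 1·4 + 1
4 = 4·1 + 0
Back-substitute:
1 = 5 − 4
1 = −19 + 4·5
1 = 4·119 − 25·19
1 = −25·257 + 54·119
1 = 54·35328 − 7423·257
So 257·(-7423) ≡ 1 (mod 35328), hence d ≡ -7423 ≡ 27905 (mod 35328).

27905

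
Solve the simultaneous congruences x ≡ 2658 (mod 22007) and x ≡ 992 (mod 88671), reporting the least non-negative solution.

Write x = 2658 + 22007·k. Then 22007·k ≡ 992 − 2658 ≡ 87005 (mod 88671).
Need 22007⁻¹ mod 88671. Extended Euclid on (88671, 22007):
88671 = 4*22007 + 643
22007 = 34*643 + 145
643 = 4*145 + 63
145 = 2*63 + 19
63 = 3*19 + 6
19 = 3*6 + 1
6 = 6*1 + 0
Back-substitute:
1 = 19 − 3·6
1 = −3·63 + 10·19
1 = 10·145 − 23·63
1 = −23·643 + 102·145
1 = 102·22007 − 3491·643
1 = −3491·88671 + 14066·22007
22007⁻¹ ≡ 14066 (mod 88671), so k ≡ 14066·87005 ≡ 63859 (mod 88671).
x = 2658 + 22007·63859 = 1405347671.

1405347671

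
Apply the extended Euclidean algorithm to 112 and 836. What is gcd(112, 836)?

4

Euclidean algorithm:
836 = 7·112 + 52
112 = 2·52 + 8
52 = 6·8 + 4
8 = 2·4 + 0
gcd(112, 836) = 4.
Express as a combination:
4 = 52 − 6·8
4 = −6·112 + 13·52
4 = 13·836 − 97·112
So 4 = (13)·836 + (-97)·112.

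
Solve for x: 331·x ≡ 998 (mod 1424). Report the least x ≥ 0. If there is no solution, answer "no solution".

First find gcd(331, 1424):
1424 = 4*331 + 100
331 = 3*100 + 31
100 = 3*31 + 7
31 = 4*7 + 3
7 = 2*3 + 1
3 = 3*1 + 0
gcd = 1, so a unique solution mod 1424 exists.
Back-substitute for the Bézout coefficients:
1 = 7 − 2·3
1 = −2·31 + 9·7
1 = 9·100 − 29·31
1 = −29·331 + 96·100
1 = 96·1424 − 413·331
So 331·(-413) ≡ 1 (mod 1424), giving 331⁻¹ ≡ 1011.
x ≡ 331⁻¹·998 ≡ 1011·998 ≡ 786 (mod 1424).

786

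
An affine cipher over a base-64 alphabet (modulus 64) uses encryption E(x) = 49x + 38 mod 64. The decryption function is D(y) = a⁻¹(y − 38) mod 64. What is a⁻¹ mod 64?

Extended Euclidean algorithm:
64 = 1·49 + 15
49 = 3·15 + 4
15 = 3·4 + 3
4 = 1·3 + 1
3 = 3·1 + 0
The gcd is 1. Working backward:
1 = 4 − 3
1 = −15 + 4·4
1 = 4·49 − 13·15
1 = −13·64 + 17·49
So 49·17 ≡ 1 (mod 64).

17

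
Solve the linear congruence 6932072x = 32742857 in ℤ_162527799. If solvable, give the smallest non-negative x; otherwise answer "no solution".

7424461

First find gcd(6932072, 162527799):
162527799 = 23*6932072 + 3090143
6932072 = 2*3090143 + 751786
3090143 = 4*751786 + 82999
751786 = 9*82999 + 4795
82999 = 17*4795 + 1484
4795 = 3*1484 + 343
1484 = 4*343 + 112
343 = 3*112 + 7
112 = 16*7 + 0
gcd = 7 and 7 | 32742857, so solutions exist. Divide through by 7: 990296x ≡ 4677551 (mod 23218257).
Now find 990296⁻¹ mod 23218257:
23218257 = 23·990296 + 441449
990296 = 2·441449 + 107398
441449 = 4·107398 + 11857
107398 = 9·11857 + 685
11857 = 17·685 + 212
685 = 3·212 + 49
212 = 4·49 + 16
49 = 3·16 + 1
16 = 16·1 + 0
Back-substitute:
1 = 49 − 3·16
1 = −3·212 + 13·49
1 = 13·685 − 42·212
1 = −42·11857 + 727·685
1 = 727·107398 − 6585·11857
1 = −6585·441449 + 27067·107398
1 = 27067·990296 − 60719·441449
1 = −60719·23218257 + 1423604·990296
So 990296⁻¹ ≡ 1423604 (mod 23218257).
Then x ≡ 1423604·4677551 ≡ 7424461 (mod 23218257); the smallest non-negative solution is x = 7424461.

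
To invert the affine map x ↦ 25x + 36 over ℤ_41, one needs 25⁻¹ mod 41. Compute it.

gcd(41, 25) by repeated division:
41 = 1·25 + 16
25 = 1·16 + 9
16 = 1·9 + 7
9 = 1·7 + 2
7 = 3·2 + 1
2 = 2·1 + 0
The gcd is 1. Working backward:
1 = 7 − 3·2
1 = −3·9 + 4·7
1 = 4·16 − 7·9
1 = −7·25 + 11·16
1 = 11·41 − 18·25
Hence 25⁻¹ ≡ -18 ≡ 23 (mod 41).

23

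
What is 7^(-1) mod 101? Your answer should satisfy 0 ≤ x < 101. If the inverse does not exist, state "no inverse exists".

Apply the Euclidean algorithm to 101 and 7:
101 = 14×7 + 3
7 = 2×3 + 1
3 = 3×1 + 0
gcd = 1, so the inverse exists. Back-substitute:
1 = 7 − 2·3
1 = −2·101 + 29·7
So 7·29 ≡ 1 (mod 101).

29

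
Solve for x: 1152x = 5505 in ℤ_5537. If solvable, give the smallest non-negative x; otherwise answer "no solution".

First find gcd(1152, 5537):
5537 = 4×1152 + 929
1152 = 1×929 + 223
929 = 4×223 + 37
223 = 6×37 + 1
37 = 37×1 + 0
gcd = 1, so a unique solution mod 5537 exists.
Back-substitute for the Bézout coefficients:
1 = 223 − 6·37
1 = −6·929 + 25·223
1 = 25·1152 − 31·929
1 = −31·5537 + 149·1152
So 1152·(149) ≡ 1 (mod 5537), giving 1152⁻¹ ≡ 149.
x ≡ 1152⁻¹·5505 ≡ 149·5505 ≡ 769 (mod 5537).

769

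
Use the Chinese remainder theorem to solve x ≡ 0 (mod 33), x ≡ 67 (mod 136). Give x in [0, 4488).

1155

Write x = 0 + 33·k. Then 33·k ≡ 67 − 0 ≡ 67 (mod 136).
Need 33⁻¹ mod 136. Extended Euclid on (136, 33):
136 = 4·33 + 4
33 = 8·4 + 1
4 = 4·1 + 0
Back-substitute:
1 = 33 − 8·4
1 = −8·136 + 33·33
33⁻¹ ≡ 33 (mod 136), so k ≡ 33·67 ≡ 35 (mod 136).
x = 0 + 33·35 = 1155.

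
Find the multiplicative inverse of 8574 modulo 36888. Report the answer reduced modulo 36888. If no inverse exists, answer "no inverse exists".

Euclidean algorithm on 36888, 8574:
36888 = 4·8574 + 2592
8574 = 3·2592 + 798
2592 = 3·798 + 198
798 = 4·198 + 6
198 = 33·6 + 0
gcd(8574, 36888) = 6 ≠ 1, so 8574 has no multiplicative inverse modulo 36888.

no inverse exists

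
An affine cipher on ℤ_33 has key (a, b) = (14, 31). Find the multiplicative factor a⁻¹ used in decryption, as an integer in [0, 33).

Apply the Euclidean algorithm to 33 and 14:
33 = 2×14 + 5
14 = 2×5 + 4
5 = 1×4 + 1
4 = 4×1 + 0
Since gcd(14, 33) = 1, back-substitute to write 1 as a combination:
1 = 5 − 4
1 = −14 + 3·5
1 = 3·33 − 7·14
Hence 14⁻¹ ≡ -7 ≡ 26 (mod 33).

26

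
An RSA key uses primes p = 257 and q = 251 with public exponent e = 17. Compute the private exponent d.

φ(n) = (p−1)(q−1) = 256·250 = 64000.
Need d with 17·d ≡ 1 (mod 64000). Apply the extended Euclidean algorithm:
64000 = 3764×17 + 12
17 = 1×12 + 5
12 = 2×5 + 2
5 = 2×2 + 1
2 = 2×1 + 0
Back-substitute:
1 = 5 − 2·2
1 = −2·12 + 5·5
1 = 5·17 − 7·12
1 = −7·64000 + 26353·17
So 17·26353 ≡ 1 (mod 64000), hence d = 26353.

26353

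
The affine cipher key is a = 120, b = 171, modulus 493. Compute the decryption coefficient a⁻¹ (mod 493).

341

Run Euclid on (493, 120):
493 = 4·120 + 13
120 = 9·13 + 3
13 = 4·3 + 1
3 = 3·1 + 0
Since gcd(120, 493) = 1, back-substitute to write 1 as a combination:
1 = 13 − 4·3
1 = −4·120 + 37·13
1 = 37·493 − 152·120
Thus 120·(-152) ≡ 1 (mod 493); reducing, -152 mod 493 = 341.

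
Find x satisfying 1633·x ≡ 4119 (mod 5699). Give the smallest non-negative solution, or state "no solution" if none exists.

First find gcd(1633, 5699):
5699 = 3*1633 + 800
1633 = 2*800 + 33
800 = 24*33 + 8
33 = 4*8 + 1
8 = 8*1 + 0
gcd = 1, so a unique solution mod 5699 exists.
Back-substitute for the Bézout coefficients:
1 = 33 − 4·8
1 = −4·800 + 97·33
1 = 97·1633 − 198·800
1 = −198·5699 + 691·1633
So 1633·(691) ≡ 1 (mod 5699), giving 1633⁻¹ ≡ 691.
x ≡ 1633⁻¹·4119 ≡ 691·4119 ≡ 2428 (mod 5699).

2428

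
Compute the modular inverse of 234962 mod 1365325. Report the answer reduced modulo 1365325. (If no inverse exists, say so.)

no inverse exists

Compute gcd(234962, 1365325):
1365325 = 5·234962 + 190515
234962 = 1·190515 + 44447
190515 = 4·44447 + 12727
44447 = 3·12727 + 6266
12727 = 2·6266 + 195
6266 = 32·195 + 26
195 = 7·26 + 13
26 = 2·13 + 0
gcd(234962, 1365325) = 13 ≠ 1, so 234962 has no multiplicative inverse modulo 1365325.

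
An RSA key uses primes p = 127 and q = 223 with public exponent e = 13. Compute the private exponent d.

21517

φ(n) = (p−1)(q−1) = 126·222 = 27972.
Need d with 13·d ≡ 1 (mod 27972). Apply the extended Euclidean algorithm:
27972 = 2151*13 + 9
13 = 1*9 + 4
9 = 2*4 + 1
4 = 4*1 + 0
Back-substitute:
1 = 9 − 2·4
1 = −2·13 + 3·9
1 = 3·27972 − 6455·13
So 13·(-6455) ≡ 1 (mod 27972), hence d ≡ -6455 ≡ 21517 (mod 27972).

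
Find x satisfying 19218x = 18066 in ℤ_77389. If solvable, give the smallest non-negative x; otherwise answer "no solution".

11985

First find gcd(19218, 77389):
77389 = 4*19218 + 517
19218 = 37*517 + 89
517 = 5*89 + 72
89 = 1*72 + 17
72 = 4*17 + 4
17 = 4*4 + 1
4 = 4*1 + 0
gcd = 1, so a unique solution mod 77389 exists.
Back-substitute for the Bézout coefficients:
1 = 17 − 4·4
1 = −4·72 + 17·17
1 = 17·89 − 21·72
1 = −21·517 + 122·89
1 = 122·19218 − 4535·517
1 = −4535·77389 + 18262·19218
So 19218·(18262) ≡ 1 (mod 77389), giving 19218⁻¹ ≡ 18262.
x ≡ 19218⁻¹·18066 ≡ 18262·18066 ≡ 11985 (mod 77389).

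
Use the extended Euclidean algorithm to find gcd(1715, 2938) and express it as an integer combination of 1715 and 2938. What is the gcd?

1

Euclidean algorithm:
2938 = 1*1715 + 1223
1715 = 1*1223 + 492
1223 = 2*492 + 239
492 = 2*239 + 14
239 = 17*14 + 1
14 = 14*1 + 0
gcd(1715, 2938) = 1.
Express as a combination:
1 = 239 − 17·14
1 = −17·492 + 35·239
1 = 35·1223 − 87·492
1 = −87·1715 + 122·1223
1 = 122·2938 − 209·1715
So 1 = (122)·2938 + (-209)·1715.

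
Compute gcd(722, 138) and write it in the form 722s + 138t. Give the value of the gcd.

2

Repeated division:
722 = 5·138 + 32
138 = 4·32 + 10
32 = 3·10 + 2
10 = 5·2 + 0
gcd(722, 138) = 2.
Express as a combination:
2 = 32 − 3·10
2 = −3·138 + 13·32
2 = 13·722 − 68·138
So 2 = (13)·722 + (-68)·138.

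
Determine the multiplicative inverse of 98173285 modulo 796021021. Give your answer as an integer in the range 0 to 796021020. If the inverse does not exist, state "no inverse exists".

749628819

Apply the Euclidean algorithm to 796021021 and 98173285:
796021021 = 8·98173285 + 10634741
98173285 = 9·10634741 + 2460616
10634741 = 4·2460616 + 792277
2460616 = 3·792277 + 83785
792277 = 9·83785 + 38212
83785 = 2·38212 + 7361
38212 = 5·7361 + 1407
7361 = 5·1407 + 326
1407 = 4·326 + 103
326 = 3·103 + 17
103 = 6·17 + 1
17 = 17·1 + 0
gcd = 1, so the inverse exists. Back-substitute:
1 = 103 − 6·17
1 = −6·326 + 19·103
1 = 19·1407 − 82·326
1 = −82·7361 + 429·1407
1 = 429·38212 − 2227·7361
1 = −2227·83785 + 4883·38212
1 = 4883·792277 − 46174·83785
1 = −46174·2460616 + 143405·792277
1 = 143405·10634741 − 619794·2460616
1 = −619794·98173285 + 5721551·10634741
1 = 5721551·796021021 − 46392202·98173285
Hence 98173285⁻¹ ≡ -46392202 ≡ 749628819 (mod 796021021).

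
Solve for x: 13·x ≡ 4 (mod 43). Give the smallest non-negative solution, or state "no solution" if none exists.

40

First find gcd(13, 43):
43 = 3*13 + 4
13 = 3*4 + 1
4 = 4*1 + 0
gcd = 1, so a unique solution mod 43 exists.
Back-substitute for the Bézout coefficients:
1 = 13 − 3·4
1 = −3·43 + 10·13
So 13·(10) ≡ 1 (mod 43), giving 13⁻¹ ≡ 10.
x ≡ 13⁻¹·4 ≡ 10·4 ≡ 40 (mod 43).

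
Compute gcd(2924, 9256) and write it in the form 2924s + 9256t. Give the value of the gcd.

Apply Euclid's algorithm to 9256 and 2924:
9256 = 3*2924 + 484
2924 = 6*484 + 20
484 = 24*20 + 4
20 = 5*4 + 0
gcd(2924, 9256) = 4.
Express as a combination:
4 = 484 − 24·20
4 = −24·2924 + 145·484
4 = 145·9256 − 459·2924
So 4 = (145)·9256 + (-459)·2924.

4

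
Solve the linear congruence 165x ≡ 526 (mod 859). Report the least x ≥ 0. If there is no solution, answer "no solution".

First find gcd(165, 859):
859 = 5*165 + 34
165 = 4*34 + 29
34 = 1*29 + 5
29 = 5*5 + 4
5 = 1*4 + 1
4 = 4*1 + 0
gcd = 1, so a unique solution mod 859 exists.
Back-substitute for the Bézout coefficients:
1 = 5 − 4
1 = −29 + 6·5
1 = 6·34 − 7·29
1 = −7·165 + 34·34
1 = 34·859 − 177·165
So 165·(-177) ≡ 1 (mod 859), giving 165⁻¹ ≡ 682.
x ≡ 165⁻¹·526 ≡ 682·526 ≡ 529 (mod 859).

529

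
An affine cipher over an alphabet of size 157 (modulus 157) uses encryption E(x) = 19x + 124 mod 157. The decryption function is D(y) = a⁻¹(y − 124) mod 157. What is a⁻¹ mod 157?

Apply the Euclidean algorithm to 157 and 19:
157 = 8*19 + 5
19 = 3*5 + 4
5 = 1*4 + 1
4 = 4*1 + 0
The gcd is 1. Working backward:
1 = 5 − 4
1 = −19 + 4·5
1 = 4·157 − 33·19
Hence 19⁻¹ ≡ -33 ≡ 124 (mod 157).

124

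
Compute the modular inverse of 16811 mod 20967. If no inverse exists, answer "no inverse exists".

Extended Euclidean algorithm:
20967 = 1·16811 + 4156
16811 = 4·4156 + 187
4156 = 22·187 + 42
187 = 4·42 + 19
42 = 2·19 + 4
19 = 4·4 + 3
4 = 1·3 + 1
3 = 3·1 + 0
Since gcd(16811, 20967) = 1, back-substitute to write 1 as a combination:
1 = 4 − 3
1 = −19 + 5·4
1 = 5·42 − 11·19
1 = −11·187 + 49·42
1 = 49·4156 − 1089·187
1 = −1089·16811 + 4405·4156
1 = 4405·20967 − 5494·16811
So 16811·(-5494) ≡ 1 (mod 20967), and -5494 ≡ 15473 (mod 20967).

15473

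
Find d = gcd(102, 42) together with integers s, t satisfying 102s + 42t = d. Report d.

6

Euclidean algorithm:
102 = 2*42 + 18
42 = 2*18 + 6
18 = 3*6 + 0
gcd(102, 42) = 6.
Working backward:
6 = 42 − 2·18
6 = −2·102 + 5·42
So 6 = (-2)·102 + (5)·42.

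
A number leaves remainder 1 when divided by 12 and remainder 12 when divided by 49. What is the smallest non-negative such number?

Write x = 1 + 12·k. Then 12·k ≡ 12 − 1 ≡ 11 (mod 49).
Need 12⁻¹ mod 49. Extended Euclid on (49, 12):
49 = 4·12 + 1
12 = 12·1 + 0
Back-substitute:
1 = 49 − 4·12
12⁻¹ ≡ 45 (mod 49), so k ≡ 45·11 ≡ 5 (mod 49).
x = 1 + 12·5 = 61.

61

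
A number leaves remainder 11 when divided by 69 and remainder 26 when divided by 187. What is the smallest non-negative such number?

Write x = 11 + 69·k. Then 69·k ≡ 26 − 11 ≡ 15 (mod 187).
Need 69⁻¹ mod 187. Extended Euclid on (187, 69):
187 = 2×69 + 49
69 = 1×49 + 20
49 = 2×20 + 9
20 = 2×9 + 2
9 = 4×2 + 1
2 = 2×1 + 0
Back-substitute:
1 = 9 − 4·2
1 = −4·20 + 9·9
1 = 9·49 − 22·20
1 = −22·69 + 31·49
1 = 31·187 − 84·69
69⁻¹ ≡ 103 (mod 187), so k ≡ 103·15 ≡ 49 (mod 187).
x = 11 + 69·49 = 3392.

3392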